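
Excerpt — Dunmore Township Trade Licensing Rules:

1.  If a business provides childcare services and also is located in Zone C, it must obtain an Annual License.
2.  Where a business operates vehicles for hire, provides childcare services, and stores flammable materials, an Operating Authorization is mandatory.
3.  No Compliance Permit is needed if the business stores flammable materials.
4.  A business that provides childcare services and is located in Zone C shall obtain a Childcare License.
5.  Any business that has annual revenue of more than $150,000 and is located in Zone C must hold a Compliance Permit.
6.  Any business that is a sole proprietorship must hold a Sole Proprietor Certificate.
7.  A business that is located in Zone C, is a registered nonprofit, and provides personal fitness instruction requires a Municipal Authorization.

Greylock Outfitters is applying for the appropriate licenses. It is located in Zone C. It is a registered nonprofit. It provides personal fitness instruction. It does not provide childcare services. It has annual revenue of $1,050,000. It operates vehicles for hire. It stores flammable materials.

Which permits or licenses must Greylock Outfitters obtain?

1. does not provide childcare services; is located in Zone C → Annual License not required.
2. operates vehicles for hire; does not provide childcare services; stores flammable materials → Operating Authorization not required.
3. stores flammable materials → exempt from Compliance Permit.
4. does not provide childcare services; is located in Zone C → Childcare License not required.
5. revenue $1,050,000 > $150,000; is located in Zone C → Compliance Permit required.
6. is a registered nonprofit (not: is a sole proprietorship) → Sole Proprietor Certificate not required.
7. is located in Zone C; is a registered nonprofit; provides personal fitness instruction → Municipal Authorization required.

Municipal Authorization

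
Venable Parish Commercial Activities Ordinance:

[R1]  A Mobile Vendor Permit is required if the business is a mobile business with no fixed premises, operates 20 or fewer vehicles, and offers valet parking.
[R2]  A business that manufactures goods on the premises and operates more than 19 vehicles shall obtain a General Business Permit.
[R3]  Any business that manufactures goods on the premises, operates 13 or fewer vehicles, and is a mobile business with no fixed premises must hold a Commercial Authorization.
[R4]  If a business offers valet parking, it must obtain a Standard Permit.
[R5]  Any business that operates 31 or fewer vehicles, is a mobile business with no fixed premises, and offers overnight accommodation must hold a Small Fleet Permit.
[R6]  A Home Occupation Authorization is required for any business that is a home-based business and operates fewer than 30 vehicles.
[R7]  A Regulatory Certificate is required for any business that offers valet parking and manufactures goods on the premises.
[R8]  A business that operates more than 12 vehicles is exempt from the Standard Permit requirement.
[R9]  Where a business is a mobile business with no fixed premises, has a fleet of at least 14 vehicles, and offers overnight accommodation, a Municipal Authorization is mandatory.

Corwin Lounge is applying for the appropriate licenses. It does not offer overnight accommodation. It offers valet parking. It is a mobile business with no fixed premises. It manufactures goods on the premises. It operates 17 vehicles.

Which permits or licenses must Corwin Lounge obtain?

[R1] is a mobile business with no fixed premises; vehicles 17 ≤ 20; offers valet parking → Mobile Vendor Permit required.
[R2] manufactures goods on the premises; vehicles 17 ≤ 19 → General Business Permit not required.
[R3] manufactures goods on the premises; vehicles 17 > 13; is a mobile business with no fixed premises → Commercial Authorization not required.
[R4] offers valet parking → Standard Permit required.
[R5] vehicles 17 ≤ 31; is a mobile business with no fixed premises; does not offer overnight accommodation → Small Fleet Permit not required.
[R6] is a mobile business with no fixed premises (not: is a home-based business); vehicles 17 < 30 → Home Occupation Authorization not required.
[R7] offers valet parking; manufactures goods on the premises → Regulatory Certificate required.
[R8] vehicles 17 > 12 → exempt from Standard Permit.
[R9] is a mobile business with no fixed premises; vehicles 17 ≥ 14; does not offer overnight accommodation → Municipal Authorization not required.

Mobile Vendor Permit, Regulatory Certificate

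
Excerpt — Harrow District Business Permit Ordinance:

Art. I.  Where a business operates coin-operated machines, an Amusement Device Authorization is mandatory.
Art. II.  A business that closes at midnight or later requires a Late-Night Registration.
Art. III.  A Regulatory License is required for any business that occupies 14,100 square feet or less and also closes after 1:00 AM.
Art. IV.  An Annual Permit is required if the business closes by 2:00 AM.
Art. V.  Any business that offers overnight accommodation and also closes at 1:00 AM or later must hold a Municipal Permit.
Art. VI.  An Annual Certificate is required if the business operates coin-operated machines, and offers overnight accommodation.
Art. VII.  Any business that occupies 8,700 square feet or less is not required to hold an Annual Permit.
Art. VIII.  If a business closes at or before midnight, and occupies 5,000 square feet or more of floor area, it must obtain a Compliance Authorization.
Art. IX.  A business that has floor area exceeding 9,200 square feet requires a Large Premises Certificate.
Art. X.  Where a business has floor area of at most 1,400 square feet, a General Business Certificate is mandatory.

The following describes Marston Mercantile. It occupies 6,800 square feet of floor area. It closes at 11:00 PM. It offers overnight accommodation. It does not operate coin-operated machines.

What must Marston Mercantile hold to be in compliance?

Art. I. does not operate coin-operated machines → Amusement Device Authorization not required.
Art. II. closes 11:00 PM, at/before midnight → Late-Night Registration not required.
Art. III. floor area 6,800 square feet ≤ 14,100 square feet; closes 11:00 PM, at/before 1:00 AM → Regulatory License not required.
Art. IV. closes 11:00 PM, at/before 2:00 AM → Annual Permit required.
Art. V. offers overnight accommodation; closes 11:00 PM, at/before 1:00 AM → Municipal Permit not required.
Art. VI. does not operate coin-operated machines; offers overnight accommodation → Annual Certificate not required.
Art. VII. floor area 6,800 square feet ≤ 8,700 square feet → exempt from Annual Permit.
Art. VIII. closes 11:00 PM, at/before midnight; floor area 6,800 square feet ≥ 5,000 square feet → Compliance Authorization required.
Art. IX. floor area 6,800 square feet ≤ 9,200 square feet → Large Premises Certificate not required.
Art. X. floor area 6,800 square feet > 1,400 square feet → General Business Certificate not required.

Compliance Authorization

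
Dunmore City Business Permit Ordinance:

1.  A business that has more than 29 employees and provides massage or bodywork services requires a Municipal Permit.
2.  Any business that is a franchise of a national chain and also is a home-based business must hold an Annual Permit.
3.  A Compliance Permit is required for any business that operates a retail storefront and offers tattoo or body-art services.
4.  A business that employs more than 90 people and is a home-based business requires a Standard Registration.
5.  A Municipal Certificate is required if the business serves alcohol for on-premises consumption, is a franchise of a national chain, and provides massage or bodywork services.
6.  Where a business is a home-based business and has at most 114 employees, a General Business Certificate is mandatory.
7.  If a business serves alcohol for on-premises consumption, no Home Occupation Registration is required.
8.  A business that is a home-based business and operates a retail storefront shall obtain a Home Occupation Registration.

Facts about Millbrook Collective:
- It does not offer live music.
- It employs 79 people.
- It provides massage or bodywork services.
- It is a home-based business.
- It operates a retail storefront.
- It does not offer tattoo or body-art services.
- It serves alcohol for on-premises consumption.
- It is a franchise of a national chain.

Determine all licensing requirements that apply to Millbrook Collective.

Annual Permit, General Business Certificate, Municipal Certificate, Municipal Permit

1. employees 79 > 29; provides massage or bodywork services → Municipal Permit required.
2. is a franchise of a national chain; is a home-based business → Annual Permit required.
3. operates a retail storefront; does not offer tattoo or body-art services → Compliance Permit not required.
4. employees 79 ≤ 90; is a home-based business → Standard Registration not required.
5. serves alcohol for on-premises consumption; is a franchise of a national chain; provides massage or bodywork services → Municipal Certificate required.
6. is a home-based business; employees 79 ≤ 114 → General Business Certificate required.
7. serves alcohol for on-premises consumption → exempt from Home Occupation Registration.
8. is a home-based business; operates a retail storefront → Home Occupation Registration required.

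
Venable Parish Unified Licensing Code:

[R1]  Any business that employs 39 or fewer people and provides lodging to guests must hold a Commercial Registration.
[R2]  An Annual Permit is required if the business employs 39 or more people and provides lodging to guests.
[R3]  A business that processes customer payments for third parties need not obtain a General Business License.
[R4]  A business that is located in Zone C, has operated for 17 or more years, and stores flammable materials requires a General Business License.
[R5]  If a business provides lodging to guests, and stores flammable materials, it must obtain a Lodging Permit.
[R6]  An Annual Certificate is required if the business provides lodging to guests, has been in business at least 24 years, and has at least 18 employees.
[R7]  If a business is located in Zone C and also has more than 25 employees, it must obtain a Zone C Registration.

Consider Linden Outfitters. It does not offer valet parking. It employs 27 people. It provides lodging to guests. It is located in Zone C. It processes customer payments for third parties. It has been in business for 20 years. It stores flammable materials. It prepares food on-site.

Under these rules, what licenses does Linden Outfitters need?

[R1] employees 27 ≤ 39; provides lodging to guests → Commercial Registration required.
[R2] employees 27 < 39; provides lodging to guests → Annual Permit not required.
[R3] processes customer payments for third parties → exempt from General Business License.
[R4] is located in Zone C; years in business 20 ≥ 17; stores flammable materials → General Business License required.
[R5] provides lodging to guests; stores flammable materials → Lodging Permit required.
[R6] provides lodging to guests; years in business 20 < 24; employees 27 ≥ 18 → Annual Certificate not required.
[R7] is located in Zone C; employees 27 > 25 → Zone C Registration required.

Commercial Registration, Lodging Permit, Zone C Registration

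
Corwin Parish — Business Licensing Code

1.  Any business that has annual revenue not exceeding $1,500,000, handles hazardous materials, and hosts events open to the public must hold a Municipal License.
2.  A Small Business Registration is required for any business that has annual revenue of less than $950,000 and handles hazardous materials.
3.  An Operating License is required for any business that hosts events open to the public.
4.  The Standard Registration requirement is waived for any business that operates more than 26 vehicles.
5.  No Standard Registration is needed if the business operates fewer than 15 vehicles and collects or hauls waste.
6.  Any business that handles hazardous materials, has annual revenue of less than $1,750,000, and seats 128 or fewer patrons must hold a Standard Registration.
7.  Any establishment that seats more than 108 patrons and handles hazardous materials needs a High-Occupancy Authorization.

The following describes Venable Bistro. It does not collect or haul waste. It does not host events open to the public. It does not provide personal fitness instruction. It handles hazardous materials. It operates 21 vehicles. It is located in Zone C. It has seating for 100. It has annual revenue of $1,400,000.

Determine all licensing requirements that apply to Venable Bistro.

Standard Registration

1. revenue $1,400,000 ≤ $1,500,000; handles hazardous materials; does not host events open to the public → Municipal License not required.
2. revenue $1,400,000 ≥ $950,000; handles hazardous materials → Small Business Registration not required.
3. does not host events open to the public → Operating License not required.
4. vehicles 21 ≤ 26 → Standard Registration exemption does not apply.
5. vehicles 21 ≥ 15; does not collect or haul waste → Standard Registration exemption does not apply.
6. handles hazardous materials; revenue $1,400,000 < $1,750,000; seating 100 ≤ 128 → Standard Registration required.
7. seating 100 ≤ 108; handles hazardous materials → High-Occupancy Authorization not required.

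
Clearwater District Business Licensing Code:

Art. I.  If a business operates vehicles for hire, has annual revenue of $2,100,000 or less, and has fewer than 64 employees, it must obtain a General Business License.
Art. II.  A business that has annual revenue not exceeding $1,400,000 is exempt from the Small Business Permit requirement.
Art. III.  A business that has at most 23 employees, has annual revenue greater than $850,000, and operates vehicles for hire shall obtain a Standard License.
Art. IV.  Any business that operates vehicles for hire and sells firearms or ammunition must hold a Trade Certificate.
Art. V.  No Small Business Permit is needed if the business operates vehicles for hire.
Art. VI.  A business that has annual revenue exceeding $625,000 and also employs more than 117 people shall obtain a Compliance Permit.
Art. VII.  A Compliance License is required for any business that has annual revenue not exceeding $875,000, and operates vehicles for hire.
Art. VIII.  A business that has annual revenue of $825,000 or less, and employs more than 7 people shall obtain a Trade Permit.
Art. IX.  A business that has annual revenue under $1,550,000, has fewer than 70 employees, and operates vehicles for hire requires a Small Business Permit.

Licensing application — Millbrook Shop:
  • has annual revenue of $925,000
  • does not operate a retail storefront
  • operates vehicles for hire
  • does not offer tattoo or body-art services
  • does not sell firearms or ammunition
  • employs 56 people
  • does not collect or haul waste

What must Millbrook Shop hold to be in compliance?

Art. I. operates vehicles for hire; revenue $925,000 ≤ $2,100,000; employees 56 < 64 → General Business License required.
Art. II. revenue $925,000 ≤ $1,400,000 → exempt from Small Business Permit.
Art. III. employees 56 > 23; revenue $925,000 > $850,000; operates vehicles for hire → Standard License not required.
Art. IV. operates vehicles for hire; does not sell firearms or ammunition → Trade Certificate not required.
Art. V. operates vehicles for hire → exempt from Small Business Permit.
Art. VI. revenue $925,000 > $625,000; employees 56 ≤ 117 → Compliance Permit not required.
Art. VII. revenue $925,000 > $875,000; operates vehicles for hire → Compliance License not required.
Art. VIII. revenue $925,000 > $825,000; employees 56 > 7 → Trade Permit not required.
Art. IX. revenue $925,000 < $1,550,000; employees 56 < 70; operates vehicles for hire → Small Business Permit required.

General Business License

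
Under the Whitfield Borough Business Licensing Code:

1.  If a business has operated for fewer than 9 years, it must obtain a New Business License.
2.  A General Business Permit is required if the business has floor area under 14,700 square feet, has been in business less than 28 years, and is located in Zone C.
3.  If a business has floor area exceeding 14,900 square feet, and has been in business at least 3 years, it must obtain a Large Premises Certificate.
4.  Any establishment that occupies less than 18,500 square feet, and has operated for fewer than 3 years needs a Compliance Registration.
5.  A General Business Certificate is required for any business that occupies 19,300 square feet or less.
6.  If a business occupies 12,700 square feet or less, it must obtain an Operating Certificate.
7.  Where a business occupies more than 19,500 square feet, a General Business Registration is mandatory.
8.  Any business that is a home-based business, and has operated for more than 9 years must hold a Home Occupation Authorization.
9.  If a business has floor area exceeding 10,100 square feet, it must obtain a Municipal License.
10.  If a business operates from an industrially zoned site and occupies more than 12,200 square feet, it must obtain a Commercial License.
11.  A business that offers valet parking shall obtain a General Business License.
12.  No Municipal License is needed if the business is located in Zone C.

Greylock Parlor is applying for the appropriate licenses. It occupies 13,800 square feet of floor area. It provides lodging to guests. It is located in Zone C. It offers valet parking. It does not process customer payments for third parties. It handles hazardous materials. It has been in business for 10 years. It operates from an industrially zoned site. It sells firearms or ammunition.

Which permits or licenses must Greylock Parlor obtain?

1. years in business 10 ≥ 9 → New Business License not required.
2. floor area 13,800 square feet < 14,700 square feet; years in business 10 < 28; is located in Zone C → General Business Permit required.
3. floor area 13,800 square feet ≤ 14,900 square feet; years in business 10 ≥ 3 → Large Premises Certificate not required.
4. floor area 13,800 square feet < 18,500 square feet; years in business 10 ≥ 3 → Compliance Registration not required.
5. floor area 13,800 square feet ≤ 19,300 square feet → General Business Certificate required.
6. floor area 13,800 square feet > 12,700 square feet → Operating Certificate not required.
7. floor area 13,800 square feet ≤ 19,500 square feet → General Business Registration not required.
8. operates from an industrially zoned site (not: is a home-based business); years in business 10 > 9 → Home Occupation Authorization not required.
9. floor area 13,800 square feet > 10,100 square feet → Municipal License required.
10. operates from an industrially zoned site; floor area 13,800 square feet > 12,200 square feet → Commercial License required.
11. offers valet parking → General Business License required.
12. is located in Zone C → exempt from Municipal License.

Commercial License, General Business Certificate, General Business License, General Business Permit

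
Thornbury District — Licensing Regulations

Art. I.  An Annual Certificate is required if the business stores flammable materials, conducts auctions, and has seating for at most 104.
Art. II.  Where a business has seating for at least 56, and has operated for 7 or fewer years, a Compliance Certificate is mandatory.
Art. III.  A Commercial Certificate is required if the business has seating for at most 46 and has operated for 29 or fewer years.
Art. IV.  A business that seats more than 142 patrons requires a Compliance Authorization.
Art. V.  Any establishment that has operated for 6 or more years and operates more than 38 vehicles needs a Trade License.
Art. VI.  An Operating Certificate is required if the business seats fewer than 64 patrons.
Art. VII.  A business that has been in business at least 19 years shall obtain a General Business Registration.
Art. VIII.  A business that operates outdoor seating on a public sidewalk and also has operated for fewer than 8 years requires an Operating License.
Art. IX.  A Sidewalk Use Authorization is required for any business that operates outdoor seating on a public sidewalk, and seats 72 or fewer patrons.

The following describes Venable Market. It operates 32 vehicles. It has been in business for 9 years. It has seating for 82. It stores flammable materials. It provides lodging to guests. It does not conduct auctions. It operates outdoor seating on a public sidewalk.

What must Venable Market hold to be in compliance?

None

Art. I. stores flammable materials; does not conduct auctions; seating 82 ≤ 104 → Annual Certificate not required.
Art. II. seating 82 ≥ 56; years in business 9 > 7 → Compliance Certificate not required.
Art. III. seating 82 > 46; years in business 9 ≤ 29 → Commercial Certificate not required.
Art. IV. seating 82 ≤ 142 → Compliance Authorization not required.
Art. V. years in business 9 ≥ 6; vehicles 32 ≤ 38 → Trade License not required.
Art. VI. seating 82 ≥ 64 → Operating Certificate not required.
Art. VII. years in business 9 < 19 → General Business Registration not required.
Art. VIII. operates outdoor seating on a public sidewalk; years in business 9 ≥ 8 → Operating License not required.
Art. IX. operates outdoor seating on a public sidewalk; seating 82 > 72 → Sidewalk Use Authorization not required.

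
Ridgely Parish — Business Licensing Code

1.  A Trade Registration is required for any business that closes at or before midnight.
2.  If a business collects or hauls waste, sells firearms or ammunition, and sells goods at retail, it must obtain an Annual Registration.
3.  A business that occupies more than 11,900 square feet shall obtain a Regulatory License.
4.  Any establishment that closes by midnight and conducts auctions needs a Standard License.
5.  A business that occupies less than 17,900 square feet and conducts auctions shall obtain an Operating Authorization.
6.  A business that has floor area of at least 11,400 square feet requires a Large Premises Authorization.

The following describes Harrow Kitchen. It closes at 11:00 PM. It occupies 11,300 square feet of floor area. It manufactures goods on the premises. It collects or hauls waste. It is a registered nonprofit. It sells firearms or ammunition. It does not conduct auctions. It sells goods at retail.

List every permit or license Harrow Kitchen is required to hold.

Annual Registration, Trade Registration

1. closes 11:00 PM, at/before midnight → Trade Registration required.
2. collects or hauls waste; sells firearms or ammunition; sells goods at retail → Annual Registration required.
3. floor area 11,300 square feet ≤ 11,900 square feet → Regulatory License not required.
4. closes 11:00 PM, at/before midnight; does not conduct auctions → Standard License not required.
5. floor area 11,300 square feet < 17,900 square feet; does not conduct auctions → Operating Authorization not required.
6. floor area 11,300 square feet < 11,400 square feet → Large Premises Authorization not required.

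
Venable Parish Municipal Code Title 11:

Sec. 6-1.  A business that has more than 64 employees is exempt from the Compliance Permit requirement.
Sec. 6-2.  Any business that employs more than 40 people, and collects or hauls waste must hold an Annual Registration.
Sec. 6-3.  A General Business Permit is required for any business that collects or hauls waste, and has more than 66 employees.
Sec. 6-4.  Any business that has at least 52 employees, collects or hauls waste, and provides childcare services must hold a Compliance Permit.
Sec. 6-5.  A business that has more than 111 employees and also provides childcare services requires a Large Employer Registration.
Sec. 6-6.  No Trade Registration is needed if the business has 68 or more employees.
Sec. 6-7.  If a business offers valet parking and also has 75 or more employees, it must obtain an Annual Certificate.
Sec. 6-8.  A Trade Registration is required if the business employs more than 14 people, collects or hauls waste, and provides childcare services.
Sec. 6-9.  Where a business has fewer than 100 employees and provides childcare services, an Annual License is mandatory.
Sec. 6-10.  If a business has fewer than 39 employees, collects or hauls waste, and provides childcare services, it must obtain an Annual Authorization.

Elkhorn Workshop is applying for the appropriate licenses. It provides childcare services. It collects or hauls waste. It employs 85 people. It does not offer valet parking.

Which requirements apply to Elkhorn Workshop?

Annual License, Annual Registration, General Business Permit

Sec. 6-1. employees 85 > 64 → exempt from Compliance Permit.
Sec. 6-2. employees 85 > 40; collects or hauls waste → Annual Registration required.
Sec. 6-3. collects or hauls waste; employees 85 > 66 → General Business Permit required.
Sec. 6-4. employees 85 ≥ 52; collects or hauls waste; provides childcare services → Compliance Permit required.
Sec. 6-5. employees 85 ≤ 111; provides childcare services → Large Employer Registration not required.
Sec. 6-6. employees 85 ≥ 68 → exempt from Trade Registration.
Sec. 6-7. does not offer valet parking; employees 85 ≥ 75 → Annual Certificate not required.
Sec. 6-8. employees 85 > 14; collects or hauls waste; provides childcare services → Trade Registration required.
Sec. 6-9. employees 85 < 100; provides childcare services → Annual License required.
Sec. 6-10. employees 85 ≥ 39; collects or hauls waste; provides childcare services → Annual Authorization not required.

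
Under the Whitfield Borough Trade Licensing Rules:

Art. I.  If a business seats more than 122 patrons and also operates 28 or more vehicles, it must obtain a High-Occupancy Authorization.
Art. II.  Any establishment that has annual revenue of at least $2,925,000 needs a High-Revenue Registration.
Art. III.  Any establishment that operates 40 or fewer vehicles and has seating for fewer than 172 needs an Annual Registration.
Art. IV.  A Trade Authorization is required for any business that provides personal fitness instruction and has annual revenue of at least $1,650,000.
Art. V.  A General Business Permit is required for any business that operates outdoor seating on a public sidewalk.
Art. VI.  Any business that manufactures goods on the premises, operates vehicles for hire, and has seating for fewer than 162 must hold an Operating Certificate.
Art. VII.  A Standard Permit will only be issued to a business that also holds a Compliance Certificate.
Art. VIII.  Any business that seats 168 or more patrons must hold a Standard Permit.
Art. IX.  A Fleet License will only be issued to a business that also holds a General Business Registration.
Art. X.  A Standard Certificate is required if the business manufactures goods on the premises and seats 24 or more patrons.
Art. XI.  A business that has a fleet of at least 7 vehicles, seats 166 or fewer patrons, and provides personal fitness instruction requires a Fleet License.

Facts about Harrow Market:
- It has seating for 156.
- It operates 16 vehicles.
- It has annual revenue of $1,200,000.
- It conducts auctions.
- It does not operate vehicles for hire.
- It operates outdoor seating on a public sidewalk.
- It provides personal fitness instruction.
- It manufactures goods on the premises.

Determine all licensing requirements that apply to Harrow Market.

Annual Registration, Fleet License, General Business Permit, General Business Registration, Standard Certificate

Art. I. seating 156 > 122; vehicles 16 < 28 → High-Occupancy Authorization not required.
Art. II. revenue $1,200,000 < $2,925,000 → High-Revenue Registration not required.
Art. III. vehicles 16 ≤ 40; seating 156 < 172 → Annual Registration required.
Art. IV. provides personal fitness instruction; revenue $1,200,000 < $1,650,000 → Trade Authorization not required.
Art. V. operates outdoor seating on a public sidewalk → General Business Permit required.
Art. VI. manufactures goods on the premises; does not operate vehicles for hire; seating 156 < 162 → Operating Certificate not required.
Art. VII. Standard Permit is not required → no effect.
Art. VIII. seating 156 < 168 → Standard Permit not required.
Art. IX. Fleet License is required → General Business Registration also required.
Art. X. manufactures goods on the premises; seating 156 ≥ 24 → Standard Certificate required.
Art. XI. vehicles 16 ≥ 7; seating 156 ≤ 166; provides personal fitness instruction → Fleet License required.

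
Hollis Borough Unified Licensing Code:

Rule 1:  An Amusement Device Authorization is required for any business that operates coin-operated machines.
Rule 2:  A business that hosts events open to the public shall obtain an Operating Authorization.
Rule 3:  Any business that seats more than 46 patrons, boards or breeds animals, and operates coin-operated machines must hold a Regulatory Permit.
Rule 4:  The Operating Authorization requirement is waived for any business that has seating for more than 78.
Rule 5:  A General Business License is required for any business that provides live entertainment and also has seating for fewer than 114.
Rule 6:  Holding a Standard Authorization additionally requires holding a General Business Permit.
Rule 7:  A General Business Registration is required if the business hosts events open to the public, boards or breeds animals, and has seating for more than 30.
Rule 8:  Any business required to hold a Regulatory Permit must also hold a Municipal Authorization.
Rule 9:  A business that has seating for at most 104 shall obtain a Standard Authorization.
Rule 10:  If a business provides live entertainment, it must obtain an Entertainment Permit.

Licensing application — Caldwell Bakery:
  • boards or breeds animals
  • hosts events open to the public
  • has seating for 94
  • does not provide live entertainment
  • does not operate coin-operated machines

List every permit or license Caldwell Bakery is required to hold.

Rule 1: does not operate coin-operated machines → Amusement Device Authorization not required.
Rule 2: hosts events open to the public → Operating Authorization required.
Rule 3: seating 94 > 46; boards or breeds animals; does not operate coin-operated machines → Regulatory Permit not required.
Rule 4: seating 94 > 78 → exempt from Operating Authorization.
Rule 5: does not provide live entertainment; seating 94 < 114 → General Business License not required.
Rule 6: Standard Authorization is required → General Business Permit also required.
Rule 7: hosts events open to the public; boards or breeds animals; seating 94 > 30 → General Business Registration required.
Rule 8: Regulatory Permit is not required → no effect.
Rule 9: seating 94 ≤ 104 → Standard Authorization required.
Rule 10: does not provide live entertainment → Entertainment Permit not required.

General Business Permit, General Business Registration, Standard Authorization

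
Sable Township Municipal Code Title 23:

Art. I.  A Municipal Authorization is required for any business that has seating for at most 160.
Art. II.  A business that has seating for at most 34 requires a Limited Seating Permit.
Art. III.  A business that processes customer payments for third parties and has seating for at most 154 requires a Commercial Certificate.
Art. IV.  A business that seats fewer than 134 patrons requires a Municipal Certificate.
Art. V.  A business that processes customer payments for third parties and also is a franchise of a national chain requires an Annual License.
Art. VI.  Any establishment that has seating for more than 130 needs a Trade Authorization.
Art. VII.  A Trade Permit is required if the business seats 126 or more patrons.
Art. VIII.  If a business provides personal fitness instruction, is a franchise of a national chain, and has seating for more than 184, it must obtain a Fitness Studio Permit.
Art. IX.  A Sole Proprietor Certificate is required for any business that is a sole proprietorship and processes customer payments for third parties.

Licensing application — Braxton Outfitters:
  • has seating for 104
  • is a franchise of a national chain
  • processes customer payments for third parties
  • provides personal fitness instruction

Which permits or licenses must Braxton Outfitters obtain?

Annual License, Commercial Certificate, Municipal Authorization, Municipal Certificate

Art. I. seating 104 ≤ 160 → Municipal Authorization required.
Art. II. seating 104 > 34 → Limited Seating Permit not required.
Art. III. processes customer payments for third parties; seating 104 ≤ 154 → Commercial Certificate required.
Art. IV. seating 104 < 134 → Municipal Certificate required.
Art. V. processes customer payments for third parties; is a franchise of a national chain → Annual License required.
Art. VI. seating 104 ≤ 130 → Trade Authorization not required.
Art. VII. seating 104 < 126 → Trade Permit not required.
Art. VIII. provides personal fitness instruction; is a franchise of a national chain; seating 104 ≤ 184 → Fitness Studio Permit not required.
Art. IX. is a franchise of a national chain (not: is a sole proprietorship); processes customer payments for third parties → Sole Proprietor Certificate not required.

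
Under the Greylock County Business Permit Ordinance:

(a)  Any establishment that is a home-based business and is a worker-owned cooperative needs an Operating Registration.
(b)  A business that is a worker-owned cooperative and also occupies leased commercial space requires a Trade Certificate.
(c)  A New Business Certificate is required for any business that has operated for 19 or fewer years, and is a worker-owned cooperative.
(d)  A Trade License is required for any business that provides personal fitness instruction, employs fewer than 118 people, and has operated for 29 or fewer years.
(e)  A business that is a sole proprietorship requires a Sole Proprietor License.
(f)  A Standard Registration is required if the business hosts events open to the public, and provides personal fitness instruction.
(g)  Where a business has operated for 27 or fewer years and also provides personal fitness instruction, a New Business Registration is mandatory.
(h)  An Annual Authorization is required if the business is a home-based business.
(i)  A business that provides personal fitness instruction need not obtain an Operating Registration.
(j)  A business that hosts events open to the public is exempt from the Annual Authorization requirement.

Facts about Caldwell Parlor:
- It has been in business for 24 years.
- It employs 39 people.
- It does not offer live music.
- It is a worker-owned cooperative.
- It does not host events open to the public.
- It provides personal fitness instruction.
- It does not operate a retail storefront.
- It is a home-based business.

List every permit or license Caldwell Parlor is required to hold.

(a) is a home-based business; is a worker-owned cooperative → Operating Registration required.
(b) is a worker-owned cooperative; is a home-based business (not: occupies leased commercial space) → Trade Certificate not required.
(c) years in business 24 > 19; is a worker-owned cooperative → New Business Certificate not required.
(d) provides personal fitness instruction; employees 39 < 118; years in business 24 ≤ 29 → Trade License required.
(e) is a worker-owned cooperative (not: is a sole proprietorship) → Sole Proprietor License not required.
(f) does not host events open to the public; provides personal fitness instruction → Standard Registration not required.
(g) years in business 24 ≤ 27; provides personal fitness instruction → New Business Registration required.
(h) is a home-based business → Annual Authorization required.
(i) provides personal fitness instruction → exempt from Operating Registration.
(j) does not host events open to the public → Annual Authorization exemption does not apply.

Annual Authorization, New Business Registration, Trade License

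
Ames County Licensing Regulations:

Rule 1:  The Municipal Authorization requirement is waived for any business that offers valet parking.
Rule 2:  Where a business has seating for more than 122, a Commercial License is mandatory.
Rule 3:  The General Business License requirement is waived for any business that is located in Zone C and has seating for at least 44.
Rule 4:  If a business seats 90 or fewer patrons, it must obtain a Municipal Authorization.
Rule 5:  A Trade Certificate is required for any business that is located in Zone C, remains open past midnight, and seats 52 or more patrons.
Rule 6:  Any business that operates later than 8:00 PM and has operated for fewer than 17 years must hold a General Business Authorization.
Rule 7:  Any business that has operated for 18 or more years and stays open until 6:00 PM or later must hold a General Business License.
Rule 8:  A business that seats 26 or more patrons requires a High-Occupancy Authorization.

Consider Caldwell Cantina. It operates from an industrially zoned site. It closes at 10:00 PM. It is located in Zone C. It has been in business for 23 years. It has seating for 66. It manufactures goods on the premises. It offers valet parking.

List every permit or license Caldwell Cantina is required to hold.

Rule 1: offers valet parking → exempt from Municipal Authorization.
Rule 2: seating 66 ≤ 122 → Commercial License not required.
Rule 3: is located in Zone C; seating 66 ≥ 44 → exempt from General Business License.
Rule 4: seating 66 ≤ 90 → Municipal Authorization required.
Rule 5: is located in Zone C; closes 10:00 PM, at/before midnight; seating 66 ≥ 52 → Trade Certificate not required.
Rule 6: closes 10:00 PM, after 8:00 PM; years in business 23 ≥ 17 → General Business Authorization not required.
Rule 7: years in business 23 ≥ 18; closes 10:00 PM, after 6:00 PM → General Business License required.
Rule 8: seating 66 ≥ 26 → High-Occupancy Authorization required.

High-Occupancy Authorization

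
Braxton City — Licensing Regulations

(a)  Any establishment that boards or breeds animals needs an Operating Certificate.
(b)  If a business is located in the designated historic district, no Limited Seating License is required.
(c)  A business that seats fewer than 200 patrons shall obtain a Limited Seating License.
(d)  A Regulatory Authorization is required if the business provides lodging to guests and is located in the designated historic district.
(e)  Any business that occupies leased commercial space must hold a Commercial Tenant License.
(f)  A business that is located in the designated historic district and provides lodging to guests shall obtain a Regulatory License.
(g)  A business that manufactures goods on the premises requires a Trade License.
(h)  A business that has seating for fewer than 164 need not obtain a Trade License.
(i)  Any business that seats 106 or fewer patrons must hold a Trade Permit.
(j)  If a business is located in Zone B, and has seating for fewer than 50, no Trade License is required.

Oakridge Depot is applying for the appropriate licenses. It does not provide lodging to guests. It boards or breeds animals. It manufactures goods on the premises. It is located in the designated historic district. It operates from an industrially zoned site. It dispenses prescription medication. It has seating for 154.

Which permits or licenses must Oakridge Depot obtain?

Operating Certificate

(a) boards or breeds animals → Operating Certificate required.
(b) is located in the designated historic district → exempt from Limited Seating License.
(c) seating 154 < 200 → Limited Seating License required.
(d) does not provide lodging to guests; is located in the designated historic district → Regulatory Authorization not required.
(e) operates from an industrially zoned site (not: occupies leased commercial space) → Commercial Tenant License not required.
(f) is located in the designated historic district; does not provide lodging to guests → Regulatory License not required.
(g) manufactures goods on the premises → Trade License required.
(h) seating 154 < 164 → exempt from Trade License.
(i) seating 154 > 106 → Trade Permit not required.
(j) is located in the designated historic district (not: is located in Zone B); seating 154 ≥ 50 → Trade License exemption does not apply.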